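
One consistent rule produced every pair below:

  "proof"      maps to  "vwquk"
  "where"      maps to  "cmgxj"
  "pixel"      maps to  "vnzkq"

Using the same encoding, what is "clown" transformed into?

Shifts by position in proof: pos 0: p→v (+6), pos 1: r→w (+5), pos 2: o→q (+2), pos 3: o→u (+6), pos 4: f→k (+5) — repeating every 3. A repeating key of period 3 is used — shifts +6, +5, +2 over and over.
On clown: c+6=i, l+5=q, o+2=q, w+6=c, n+5=s.

iqqcs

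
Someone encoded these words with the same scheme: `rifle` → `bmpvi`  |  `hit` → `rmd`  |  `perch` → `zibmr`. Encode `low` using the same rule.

The shift depends on letter class: consonant r→b is +10, but vowel i→m is +4. Vowels shift forward by 4 and consonants shift forward by 10.
For low: l(cons)+10=v, o(vowel)+4=s, w(cons)+10=g.

vsg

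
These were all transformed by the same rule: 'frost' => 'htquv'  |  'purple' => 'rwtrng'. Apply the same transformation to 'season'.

Compare letters: f→h is +2, r→t is +2, o→q is +2 — a constant shift. Each letter is shifted forward by 2 in the alphabet (a Caesar shift of +2).
For season: s+2=u, e+2=g, a+2=c, s+2=u, o+2=q, n+2=p.

ugcuqp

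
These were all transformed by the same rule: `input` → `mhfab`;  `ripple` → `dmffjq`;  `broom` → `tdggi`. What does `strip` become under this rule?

cbdmf

i(8)→m(12) and n(13)→h(7) fit y≡25x+20 (mod 26); the inverse of 25 mod 26 is 25. Each letter's alphabet position (a=0..z=25) is mapped through 25·x+20 mod 26 — an affine cipher.
Applying it to strip: s(18)→25·18+20≡2=c; t(19)→25·19+20≡1=b; r(17)→25·17+20≡3=d; i(8)→25·8+20≡12=m; p(15)→25·15+20≡5=f (all mod 26).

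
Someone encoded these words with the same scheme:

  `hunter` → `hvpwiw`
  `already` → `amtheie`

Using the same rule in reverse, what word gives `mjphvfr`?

mineral

In hunter: h→h is +0, u→v is +1, n→p is +2, t→w is +3 — the shift increases by 1 each position. Each letter shifts forward by its position index (0, 1, 2, …) — the shift grows by one for each successive letter.
Reversing it on mjphvfr: m−0=m, j−1=i, p−2=n, h−3=e, v−4=r, f−5=a, r−6=l.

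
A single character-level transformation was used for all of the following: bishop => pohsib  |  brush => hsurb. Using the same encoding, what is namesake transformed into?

ekaseman

The output letters match the input read backwards: bishop reversed is pohsib. It's just the letters in reverse order.
On namesake: reverse → ekaseman.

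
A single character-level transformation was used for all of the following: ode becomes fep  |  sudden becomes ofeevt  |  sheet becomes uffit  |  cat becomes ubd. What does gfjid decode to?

chief

The word is reversed, then every letter is shifted forward by 1.
Undoing it on gfjid: shift back: g−1=f, f−1=e, j−1=i, i−1=h, d−1=c → feihc; then reverse → chief.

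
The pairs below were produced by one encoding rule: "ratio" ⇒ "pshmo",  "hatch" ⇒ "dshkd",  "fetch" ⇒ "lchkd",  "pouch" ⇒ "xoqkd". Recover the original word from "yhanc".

style

r(17)→p(15) and a(0)→s(18) fit y≡9x+18 (mod 26); the inverse of 9 mod 26 is 3. This is an affine cipher: with a=0,…,z=25, each position x becomes (9x+18) mod 26.
Undoing it on yhanc: y(24)→3·(24−18)≡18=s; h(7)→3·(7−18)≡19=t; a(0)→3·(0−18)≡24=y; n(13)→3·(13−18)≡11=l; c(2)→3·(2−18)≡4=e (all mod 26).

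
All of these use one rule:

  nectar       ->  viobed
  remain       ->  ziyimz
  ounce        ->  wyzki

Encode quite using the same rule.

yyubi

Shifts by position in nectar: pos 0: n→v (+8), pos 1: e→i (+4), pos 2: c→o (+12), pos 3: t→b (+8), pos 4: a→e (+4), pos 5: r→d (+12) — repeating every 3. The shifts repeat in a cycle of length 3: positions 0,1,… shift by +8, +4, +12, then the pattern repeats.
Applying it to quite: q+8=y, u+4=y, i+12=u, t+8=b, e+4=i.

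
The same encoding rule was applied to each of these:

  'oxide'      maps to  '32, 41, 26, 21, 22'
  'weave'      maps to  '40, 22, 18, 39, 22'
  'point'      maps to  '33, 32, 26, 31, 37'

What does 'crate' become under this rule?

20, 35, 18, 37, 22

o is letter #15 and maps to 32: an offset of 17. The number is (letter's place in the alphabet, a=1) + 17.
On crate: c=3→20, r=18→35, a=1→18, t=20→37, e=5→22.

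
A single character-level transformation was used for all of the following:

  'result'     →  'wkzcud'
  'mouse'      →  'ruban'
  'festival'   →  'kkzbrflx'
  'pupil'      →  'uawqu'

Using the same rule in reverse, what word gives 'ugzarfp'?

In result: r→w is +5, e→k is +6, s→z is +7, u→c is +8 — the shift increases by 1 each position. The shift increases by 1 at each position, starting from +5: 5, 6, 7, ….
Undoing it on ugzarfp: u−5=p, g−6=a, z−7=s, a−8=s, r−9=i, f−10=v, p−11=e.

passive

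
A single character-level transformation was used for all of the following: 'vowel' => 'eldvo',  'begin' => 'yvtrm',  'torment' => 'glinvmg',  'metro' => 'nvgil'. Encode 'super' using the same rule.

v(21)→e(4) and o(14)→l(11) fit y≡25x+25 (mod 26); the inverse of 25 mod 26 is 25. Treating letters as 0–25, the rule is x ↦ 25x + 25 (mod 26).
Applying it to super: s(18)→25·18+25≡7=h; u(20)→25·20+25≡5=f; p(15)→25·15+25≡10=k; e(4)→25·4+25≡21=v; r(17)→25·17+25≡8=i (all mod 26).

hfkvi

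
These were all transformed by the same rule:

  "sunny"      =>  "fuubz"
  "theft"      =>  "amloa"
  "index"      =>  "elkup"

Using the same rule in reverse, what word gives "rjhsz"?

slack

The output letters match the input read backwards, each shifted +7: sunny reversed is ynnus. Two steps: reverse the string, then apply a Caesar shift of +7.
Undoing it on rjhsz: shift back: r−7=k, j−7=c, h−7=a, s−7=l, z−7=s → kcals; then reverse → slack.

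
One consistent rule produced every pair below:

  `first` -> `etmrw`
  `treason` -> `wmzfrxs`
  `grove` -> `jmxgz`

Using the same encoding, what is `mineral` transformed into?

f(5)→e(4) and i(8)→t(19) fit y≡5x+5 (mod 26); the inverse of 5 mod 26 is 21. Treating letters as 0–25, the rule is x ↦ 5x + 5 (mod 26).
Applying it to mineral: m(12)→5·12+5≡13=n; i(8)→5·8+5≡19=t; n(13)→5·13+5≡18=s; e(4)→5·4+5≡25=z; r(17)→5·17+5≡12=m; a(0)→5·0+5≡5=f; l(11)→5·11+5≡8=i (all mod 26).

ntszmfi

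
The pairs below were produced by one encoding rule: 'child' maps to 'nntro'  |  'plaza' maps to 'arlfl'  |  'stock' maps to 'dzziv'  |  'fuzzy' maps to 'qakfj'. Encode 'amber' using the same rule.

The shifts repeat in a cycle of length 2: positions 0,1,… shift by +11, +6, then the pattern repeats.
For amber: a+11=l, m+6=s, b+11=m, e+6=k, r+11=c.

lsmkc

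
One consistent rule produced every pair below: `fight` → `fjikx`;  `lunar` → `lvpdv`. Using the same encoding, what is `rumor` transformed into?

The shift increases by 1 at each position, starting from +0: 0, 1, 2, ….
For rumor: r+0=r, u+1=v, m+2=o, o+3=r, r+4=v.

rvorv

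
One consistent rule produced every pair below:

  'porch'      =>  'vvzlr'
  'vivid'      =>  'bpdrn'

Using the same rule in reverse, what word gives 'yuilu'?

Each letter shifts forward by (position + 6), i.e. 6, 7, 8, … — the shift grows by one for each successive letter.
Decoding yuilu: y−6=s, u−7=n, i−8=a, l−9=c, u−10=k.

snack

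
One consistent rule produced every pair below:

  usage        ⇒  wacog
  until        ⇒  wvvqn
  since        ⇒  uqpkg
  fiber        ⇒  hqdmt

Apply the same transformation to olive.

A repeating key of period 2 is used — shifts +2, +8 over and over.
Applying it to olive: o+2=q, l+8=t, i+2=k, v+8=d, e+2=g.

qtkdg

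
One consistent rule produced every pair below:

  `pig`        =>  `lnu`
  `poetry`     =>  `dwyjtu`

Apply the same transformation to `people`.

jqutju

The output letters match the input read backwards, each shifted +5: pig reversed is gip. The word is reversed, then every letter is shifted forward by 5.
Applying it to people: reverse → elpoep; then shift: e+5=j, l+5=q, p+5=u, o+5=t, e+5=j, p+5=u.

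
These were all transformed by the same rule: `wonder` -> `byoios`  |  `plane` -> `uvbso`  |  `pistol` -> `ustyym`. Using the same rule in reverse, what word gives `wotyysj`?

restore

It's a Vigenère-style cipher with numeric key [5,10,1]: position i shifts by key[i mod 3].
Undoing it on wotyysj: w−5=r, o−10=e, t−1=s, y−5=t, y−10=o, s−1=r, j−5=e.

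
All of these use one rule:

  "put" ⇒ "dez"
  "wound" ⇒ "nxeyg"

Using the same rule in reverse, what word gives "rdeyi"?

Read the word backwards and shift each letter +10.
Reversing it on rdeyi: shift back: r−10=h, d−10=t, e−10=u, y−10=o, i−10=y → htuoy; then reverse → youth.

youth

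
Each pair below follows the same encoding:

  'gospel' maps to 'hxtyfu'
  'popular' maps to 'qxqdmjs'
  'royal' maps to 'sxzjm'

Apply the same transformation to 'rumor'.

sdnxs

Shifts by position in gospel: pos 0: g→h (+1), pos 1: o→x (+9), pos 2: s→t (+1), pos 3: p→y (+9) — repeating every 2. It's a Vigenère-style cipher with numeric key [1,9]: position i shifts by key[i mod 2].
On rumor: r+1=s, u+9=d, m+1=n, o+9=x, r+1=s.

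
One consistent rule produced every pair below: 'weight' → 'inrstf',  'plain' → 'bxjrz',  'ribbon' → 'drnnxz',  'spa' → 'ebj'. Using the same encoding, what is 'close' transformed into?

oxxen

Two shifts are in play — +9 for a/e/i/o/u, +12 for every other letter.
On close: c(cons)+12=o, l(cons)+12=x, o(vowel)+9=x, s(cons)+12=e, e(vowel)+9=n.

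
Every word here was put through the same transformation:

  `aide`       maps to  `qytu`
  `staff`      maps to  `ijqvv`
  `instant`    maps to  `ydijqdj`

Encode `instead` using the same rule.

Compare letters: a→q is +16, i→y is +16, d→t is +16 — a constant shift. It's a constant shift of +16 (ROT16).
On instead: i+16=y, n+16=d, s+16=i, t+16=j, e+16=u, a+16=q, d+16=t.

ydijuqt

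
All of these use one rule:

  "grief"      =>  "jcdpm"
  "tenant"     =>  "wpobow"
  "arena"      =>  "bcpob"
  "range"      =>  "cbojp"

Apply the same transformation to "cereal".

g(6)→j(9) and r(17)→c(2) fit y≡23x+1 (mod 26); the inverse of 23 mod 26 is 17. Treating letters as 0–25, the rule is x ↦ 23x + 1 (mod 26).
On cereal: c(2)→23·2+1≡21=v; e(4)→23·4+1≡15=p; r(17)→23·17+1≡2=c; e(4)→23·4+1≡15=p; a(0)→23·0+1≡1=b; l(11)→23·11+1≡20=u (all mod 26).

vpcpbu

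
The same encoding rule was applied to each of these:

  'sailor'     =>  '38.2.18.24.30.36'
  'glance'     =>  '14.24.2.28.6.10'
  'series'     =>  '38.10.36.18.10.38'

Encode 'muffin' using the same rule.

s(#19)→38 and a(#1)→2: differences scale by 2, so n = 2·pos + 0. Each letter becomes 2×(its alphabet position, a=1..z=26).
Applying it to muffin: m=13→26, u=21→42, f=6→12, f=6→12, i=9→18, n=14→28.

26.42.12.12.18.28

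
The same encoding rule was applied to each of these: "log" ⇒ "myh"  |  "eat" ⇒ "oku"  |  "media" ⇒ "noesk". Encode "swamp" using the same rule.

The shift depends on letter class: consonant l→m is +1, but vowel o→y is +10. Two shifts are in play — +10 for a/e/i/o/u, +1 for every other letter.
On swamp: s(cons)+1=t, w(cons)+1=x, a(vowel)+10=k, m(cons)+1=n, p(cons)+1=q.

txknq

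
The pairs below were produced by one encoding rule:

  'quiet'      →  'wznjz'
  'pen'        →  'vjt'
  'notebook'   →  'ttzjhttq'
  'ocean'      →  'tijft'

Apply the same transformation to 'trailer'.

Two shifts are in play — +5 for a/e/i/o/u, +6 for every other letter.
Applying it to trailer: t(cons)+6=z, r(cons)+6=x, a(vowel)+5=f, i(vowel)+5=n, l(cons)+6=r, e(vowel)+5=j, r(cons)+6=x.

zxfnrjx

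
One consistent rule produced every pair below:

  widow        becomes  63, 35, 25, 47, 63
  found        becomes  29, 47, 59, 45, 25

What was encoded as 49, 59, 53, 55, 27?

w(#23)→63 and i(#9)→35: differences scale by 2, so n = 2·pos + 17. The formula is n = 2×(alphabet index, a=1) + 17.
Undoing it on 49, 59, 53, 55, 27: 49→(49−17)÷2=16=p, 59→(59−17)÷2=21=u, 53→(53−17)÷2=18=r, 55→(55−17)÷2=19=s, 27→(27−17)÷2=5=e.

purse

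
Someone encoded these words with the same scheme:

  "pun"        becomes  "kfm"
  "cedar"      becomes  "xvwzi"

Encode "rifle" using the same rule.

Each pair mirrors across the alphabet (p↔k, u↔f, n↔m): positions sum to 25. Letters are reflected about the middle of the alphabet (position → 25−position): Atbash.
For rifle: r↔i, i↔r, f↔u, l↔o, e↔v.

iruov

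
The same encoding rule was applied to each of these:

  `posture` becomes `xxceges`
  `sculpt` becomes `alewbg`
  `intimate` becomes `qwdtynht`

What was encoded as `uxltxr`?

In posture: p→x is +8, o→x is +9, s→c is +10, t→e is +11 — the shift increases by 1 each position. Each letter shifts forward by (position + 8), i.e. 8, 9, 10, … — the shift grows by one for each successive letter.
Reversing it on uxltxr: u−8=m, x−9=o, l−10=b, t−11=i, x−12=l, r−13=e.

mobile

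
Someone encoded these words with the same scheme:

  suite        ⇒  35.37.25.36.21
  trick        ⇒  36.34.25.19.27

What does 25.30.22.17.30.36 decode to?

infant

Letters become their 1-based position plus 16 (so a→17, b→18, …).
Decoding 25.30.22.17.30.36: 25→(25−16)÷1=9=i, 30→(30−16)÷1=14=n, 22→(22−16)÷1=6=f, 17→(17−16)÷1=1=a, 30→(30−16)÷1=14=n, 36→(36−16)÷1=20=t.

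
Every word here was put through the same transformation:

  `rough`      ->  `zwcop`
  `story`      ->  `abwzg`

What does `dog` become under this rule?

Compare letters: r→z is +8, o→w is +8, u→c is +8 — a constant shift. This is a Caesar cipher with shift 8.
On dog: d+8=l, o+8=w, g+8=o.

lwo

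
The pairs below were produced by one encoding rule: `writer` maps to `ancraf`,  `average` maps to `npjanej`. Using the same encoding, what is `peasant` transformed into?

cwjbjny

The output letters match the input read backwards, each shifted +9: writer reversed is retirw. Read the word backwards and shift each letter +9.
Applying it to peasant: reverse → tnasaep; then shift: t+9=c, n+9=w, a+9=j, s+9=b, a+9=j, e+9=n, p+9=y.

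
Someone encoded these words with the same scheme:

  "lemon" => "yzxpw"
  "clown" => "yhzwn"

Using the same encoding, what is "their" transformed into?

ctpse

The output letters match the input read backwards, each shifted +11: lemon reversed is nomel. Two steps: reverse the string, then apply a Caesar shift of +11.
For their: reverse → rieht; then shift: r+11=c, i+11=t, e+11=p, h+11=s, t+11=e.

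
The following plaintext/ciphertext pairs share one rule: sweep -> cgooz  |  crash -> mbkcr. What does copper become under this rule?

Compare letters: s→c is +10, w→g is +10, e→o is +10 — a constant shift. This is a Caesar cipher with shift 10.
On copper: c+10=m, o+10=y, p+10=z, p+10=z, e+10=o, r+10=b.

myzzob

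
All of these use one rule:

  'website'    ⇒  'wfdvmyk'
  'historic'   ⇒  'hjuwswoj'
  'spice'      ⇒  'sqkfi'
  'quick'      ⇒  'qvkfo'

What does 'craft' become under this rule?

cscix

Letter i (0-indexed) is shifted by i+0, so successive shifts are 0, 1, 2, ….
For craft: c+0=c, r+1=s, a+2=c, f+3=i, t+4=x.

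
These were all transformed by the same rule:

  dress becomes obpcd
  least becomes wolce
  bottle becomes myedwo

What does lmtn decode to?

A repeating key of period 2 is used — shifts +11, +10 over and over.
Reversing it on lmtn: l−11=a, m−10=c, t−11=i, n−10=d.

acid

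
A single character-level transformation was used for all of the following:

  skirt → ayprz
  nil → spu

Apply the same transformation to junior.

yvpubq

The output letters match the input read backwards, each shifted +7: skirt reversed is triks. Read the word backwards and shift each letter +7.
For junior: reverse → roinuj; then shift: r+7=y, o+7=v, i+7=p, n+7=u, u+7=b, j+7=q.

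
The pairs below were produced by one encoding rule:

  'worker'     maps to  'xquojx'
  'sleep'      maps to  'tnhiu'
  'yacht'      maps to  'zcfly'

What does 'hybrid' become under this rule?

In worker: w→x is +1, o→q is +2, r→u is +3, k→o is +4 — the shift increases by 1 each position. Each letter shifts forward by (position + 1), i.e. 1, 2, 3, … — the shift grows by one for each successive letter.
For hybrid: h+1=i, y+2=a, b+3=e, r+4=v, i+5=n, d+6=j.

iaevnj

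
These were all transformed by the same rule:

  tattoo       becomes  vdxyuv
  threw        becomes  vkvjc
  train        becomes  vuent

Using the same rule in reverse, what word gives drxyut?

bottom

In tattoo: t→v is +2, a→d is +3, t→x is +4, t→y is +5 — the shift increases by 1 each position. Each letter shifts forward by (position + 2), i.e. 2, 3, 4, … — the shift grows by one for each successive letter.
Reversing it on drxyut: d−2=b, r−3=o, x−4=t, y−5=t, u−6=o, t−7=m.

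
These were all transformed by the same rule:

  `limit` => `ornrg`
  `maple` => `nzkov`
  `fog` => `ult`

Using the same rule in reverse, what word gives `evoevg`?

velvet

Each pair mirrors across the alphabet (l↔o, i↔r, m↔n): positions sum to 25. This is the alphabet-reversal cipher (Atbash): a becomes z, b becomes y, etc.
Undoing it on evoevg: e↔v, v↔e, o↔l, e↔v, v↔e, g↔t.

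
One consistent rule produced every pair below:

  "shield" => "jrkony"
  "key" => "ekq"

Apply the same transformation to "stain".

Read the word backwards and shift each letter +6.
Applying it to stain: reverse → niats; then shift: n+6=t, i+6=o, a+6=g, t+6=z, s+6=y.

togzy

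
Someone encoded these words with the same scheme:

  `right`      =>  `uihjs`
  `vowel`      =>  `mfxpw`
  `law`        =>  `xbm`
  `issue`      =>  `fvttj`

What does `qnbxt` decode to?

swamp

The output letters match the input read backwards, each shifted +1: right reversed is thgir. The word is reversed, then every letter is shifted forward by 1.
Undoing it on qnbxt: shift back: q−1=p, n−1=m, b−1=a, x−1=w, t−1=s → pmaws; then reverse → swamp.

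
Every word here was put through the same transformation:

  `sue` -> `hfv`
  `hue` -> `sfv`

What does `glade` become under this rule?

tozwv

Each pair mirrors across the alphabet (s↔h, u↔f, e↔v): positions sum to 25. This is the alphabet-reversal cipher (Atbash): a becomes z, b becomes y, etc.
For glade: g↔t, l↔o, a↔z, d↔w, e↔v.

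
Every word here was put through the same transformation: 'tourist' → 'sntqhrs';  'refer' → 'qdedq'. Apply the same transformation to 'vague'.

Compare letters: t→s is +25, o→n is +25, u→t is +25 — a constant shift. Each letter is shifted forward by 25 in the alphabet (a Caesar shift of +25).
Applying it to vague: v+25=u, a+25=z, g+25=f, u+25=t, e+25=d.

uzftd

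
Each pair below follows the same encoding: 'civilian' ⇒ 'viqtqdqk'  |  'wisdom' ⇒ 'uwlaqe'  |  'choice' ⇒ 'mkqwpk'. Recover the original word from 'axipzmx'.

The output letters match the input read backwards, each shifted +8: civilian reversed is nailivic. The word is reversed, then every letter is shifted forward by 8.
Decoding axipzmx: shift back: a−8=s, x−8=p, i−8=a, p−8=h, z−8=r, m−8=e, x−8=p → spahrep; then reverse → perhaps.

perhaps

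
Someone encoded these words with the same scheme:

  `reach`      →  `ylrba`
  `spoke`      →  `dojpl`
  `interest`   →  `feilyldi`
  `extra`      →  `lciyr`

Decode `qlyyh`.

ferry

r(17)→y(24) and e(4)→l(11) fit y≡5x+17 (mod 26); the inverse of 5 mod 26 is 21. This is an affine cipher: with a=0,…,z=25, each position x becomes (5x+17) mod 26.
Reversing it on qlyyh: q(16)→21·(16−17)≡5=f; l(11)→21·(11−17)≡4=e; y(24)→21·(24−17)≡17=r; y(24)→21·(24−17)≡17=r; h(7)→21·(7−17)≡24=y (all mod 26).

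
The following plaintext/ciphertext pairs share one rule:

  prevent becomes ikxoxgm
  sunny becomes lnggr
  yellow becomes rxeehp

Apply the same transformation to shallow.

Compare letters: p→i is +19, r→k is +19, e→x is +19 — a constant shift. This is a Caesar cipher with shift 19.
Applying it to shallow: s+19=l, h+19=a, a+19=t, l+19=e, l+19=e, o+19=h, w+19=p.

lateehp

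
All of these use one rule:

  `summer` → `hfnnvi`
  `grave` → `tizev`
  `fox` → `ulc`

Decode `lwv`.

ode

Letters are reflected about the middle of the alphabet (position → 25−position): Atbash.
Decoding lwv: l↔o, w↔d, v↔e.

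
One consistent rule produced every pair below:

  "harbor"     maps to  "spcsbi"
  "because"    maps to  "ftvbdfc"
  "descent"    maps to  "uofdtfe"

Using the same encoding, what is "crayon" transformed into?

The output letters match the input read backwards, each shifted +1: harbor reversed is robrah. The word is reversed, then every letter is shifted forward by 1.
On crayon: reverse → noyarc; then shift: n+1=o, o+1=p, y+1=z, a+1=b, r+1=s, c+1=d.

opzbsd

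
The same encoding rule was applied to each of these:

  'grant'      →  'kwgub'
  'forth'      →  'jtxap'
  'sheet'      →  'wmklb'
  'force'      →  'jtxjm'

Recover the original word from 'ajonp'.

weigh

In grant: g→k is +4, r→w is +5, a→g is +6, n→u is +7 — the shift increases by 1 each position. Letter i (0-indexed) is shifted by i+4, so successive shifts are 4, 5, 6, ….
Reversing it on ajonp: a−4=w, j−5=e, o−6=i, n−7=g, p−8=h.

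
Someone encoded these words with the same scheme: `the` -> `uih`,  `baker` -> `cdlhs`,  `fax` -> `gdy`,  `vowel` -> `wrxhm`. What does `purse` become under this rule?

Vowels shift forward by 3 and consonants shift forward by 1.
On purse: p(cons)+1=q, u(vowel)+3=x, r(cons)+1=s, s(cons)+1=t, e(vowel)+3=h.

qxsth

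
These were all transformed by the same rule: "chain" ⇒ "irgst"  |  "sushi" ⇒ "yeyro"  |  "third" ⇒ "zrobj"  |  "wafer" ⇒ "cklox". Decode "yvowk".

slime

Shifts by position in chain: pos 0: c→i (+6), pos 1: h→r (+10), pos 2: a→g (+6), pos 3: i→s (+10) — repeating every 2. A repeating key of period 2 is used — shifts +6, +10 over and over.
Decoding yvowk: y−6=s, v−10=l, o−6=i, w−10=m, k−6=e.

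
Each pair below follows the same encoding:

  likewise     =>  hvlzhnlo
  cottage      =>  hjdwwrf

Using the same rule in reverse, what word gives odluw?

The output letters match the input read backwards, each shifted +3: likewise reversed is esiwekil. The word is reversed, then every letter is shifted forward by 3.
Undoing it on odluw: shift back: o−3=l, d−3=a, l−3=i, u−3=r, w−3=t → lairt; then reverse → trial.

trial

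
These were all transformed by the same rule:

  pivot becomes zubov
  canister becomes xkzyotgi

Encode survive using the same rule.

kbobxay

The word is reversed, then every letter is shifted forward by 6.
For survive: reverse → evivrus; then shift: e+6=k, v+6=b, i+6=o, v+6=b, r+6=x, u+6=a, s+6=y.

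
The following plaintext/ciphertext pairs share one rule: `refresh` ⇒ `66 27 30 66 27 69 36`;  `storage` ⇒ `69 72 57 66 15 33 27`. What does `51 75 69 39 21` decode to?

music

The formula is n = 3×(alphabet index, a=1) + 12.
Undoing it on 51 75 69 39 21: 51→(51−12)÷3=13=m, 75→(75−12)÷3=21=u, 69→(69−12)÷3=19=s, 39→(39−12)÷3=9=i, 21→(21−12)÷3=3=c.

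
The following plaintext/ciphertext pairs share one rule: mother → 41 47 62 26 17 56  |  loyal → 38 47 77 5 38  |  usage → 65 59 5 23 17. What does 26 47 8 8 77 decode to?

hobby

Each letter becomes 3×(its alphabet position, a=1..z=26) + 2.
Undoing it on 26 47 8 8 77: 26→(26−2)÷3=8=h, 47→(47−2)÷3=15=o, 8→(8−2)÷3=2=b, 8→(8−2)÷3=2=b, 77→(77−2)÷3=25=y.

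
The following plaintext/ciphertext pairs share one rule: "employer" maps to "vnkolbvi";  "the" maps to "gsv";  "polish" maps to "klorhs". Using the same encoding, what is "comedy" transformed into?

Each pair mirrors across the alphabet (e↔v, m↔n, p↔k): positions sum to 25. Letters are reflected about the middle of the alphabet (position → 25−position): Atbash.
For comedy: c↔x, o↔l, m↔n, e↔v, d↔w, y↔b.

xlnvwb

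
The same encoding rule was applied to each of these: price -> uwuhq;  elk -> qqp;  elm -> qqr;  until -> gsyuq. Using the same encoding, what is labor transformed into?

Two shifts are in play — +12 for a/e/i/o/u, +5 for every other letter.
Applying it to labor: l(cons)+5=q, a(vowel)+12=m, b(cons)+5=g, o(vowel)+12=a, r(cons)+5=w.

qmgaw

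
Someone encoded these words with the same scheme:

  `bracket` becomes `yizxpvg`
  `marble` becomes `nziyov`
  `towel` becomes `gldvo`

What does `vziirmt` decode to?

Each pair mirrors across the alphabet (b↔y, r↔i, a↔z): positions sum to 25. Each letter is replaced by its mirror in the alphabet: a↔z, b↔y, c↔x, and so on (the Atbash cipher).
Decoding vziirmt: v↔e, z↔a, i↔r, i↔r, r↔i, m↔n, t↔g.

earring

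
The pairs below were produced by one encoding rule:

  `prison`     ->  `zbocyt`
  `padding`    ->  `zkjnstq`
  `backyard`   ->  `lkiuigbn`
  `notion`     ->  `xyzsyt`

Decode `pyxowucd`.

foremost

Shifts by position in prison: pos 0: p→z (+10), pos 1: r→b (+10), pos 2: i→o (+6), pos 3: s→c (+10), pos 4: o→y (+10), pos 5: n→t (+6) — repeating every 3. A repeating key of period 3 is used — shifts +10, +10, +6 over and over.
Reversing it on pyxowucd: p−10=f, y−10=o, x−6=r, o−10=e, w−10=m, u−6=o, c−10=s, d−10=t.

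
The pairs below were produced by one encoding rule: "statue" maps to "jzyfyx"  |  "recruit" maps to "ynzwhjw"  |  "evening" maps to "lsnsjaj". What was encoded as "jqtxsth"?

The output letters match the input read backwards, each shifted +5: statue reversed is eutats. The word is reversed, then every letter is shifted forward by 5.
Reversing it on jqtxsth: shift back: j−5=e, q−5=l, t−5=o, x−5=s, s−5=n, t−5=o, h−5=c → elosnoc; then reverse → console.

console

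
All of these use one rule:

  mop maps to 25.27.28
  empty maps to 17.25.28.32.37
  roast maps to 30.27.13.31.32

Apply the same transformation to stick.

31.32.21.15.23

The number is (letter's place in the alphabet, a=1) + 12.
For stick: s=19→31, t=20→32, i=9→21, c=3→15, k=11→23.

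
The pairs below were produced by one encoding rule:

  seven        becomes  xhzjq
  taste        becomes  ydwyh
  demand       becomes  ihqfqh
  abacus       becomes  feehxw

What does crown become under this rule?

husbq

It's a Vigenère-style cipher with numeric key [5,3,4]: position i shifts by key[i mod 3].
For crown: c+5=h, r+3=u, o+4=s, w+5=b, n+3=q.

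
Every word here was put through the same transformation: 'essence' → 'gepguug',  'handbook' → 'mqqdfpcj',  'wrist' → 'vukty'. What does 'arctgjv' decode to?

Two steps: reverse the string, then apply a Caesar shift of +2.
Undoing it on arctgjv: shift back: a−2=y, r−2=p, c−2=a, t−2=r, g−2=e, j−2=h, v−2=t → ypareht; then reverse → therapy.

therapy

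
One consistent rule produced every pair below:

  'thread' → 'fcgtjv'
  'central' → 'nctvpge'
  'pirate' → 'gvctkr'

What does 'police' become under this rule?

The output letters match the input read backwards, each shifted +2: thread reversed is daerht. Read the word backwards and shift each letter +2.
On police: reverse → ecilop; then shift: e+2=g, c+2=e, i+2=k, l+2=n, o+2=q, p+2=r.

geknqr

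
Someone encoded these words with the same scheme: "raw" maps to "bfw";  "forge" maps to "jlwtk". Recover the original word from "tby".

two

The output letters match the input read backwards, each shifted +5: raw reversed is war. Read the word backwards and shift each letter +5.
Undoing it on tby: shift back: t−5=o, b−5=w, y−5=t → owt; then reverse → two.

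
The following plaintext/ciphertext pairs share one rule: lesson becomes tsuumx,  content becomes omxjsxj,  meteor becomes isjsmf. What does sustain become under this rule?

uyujkax

l(11)→t(19) and e(4)→s(18) fit y≡15x+10 (mod 26); the inverse of 15 mod 26 is 7. Each letter's alphabet position (a=0..z=25) is mapped through 15·x+10 mod 26 — an affine cipher.
Applying it to sustain: s(18)→15·18+10≡20=u; u(20)→15·20+10≡24=y; s(18)→15·18+10≡20=u; t(19)→15·19+10≡9=j; a(0)→15·0+10≡10=k; i(8)→15·8+10≡0=a; n(13)→15·13+10≡23=x (all mod 26).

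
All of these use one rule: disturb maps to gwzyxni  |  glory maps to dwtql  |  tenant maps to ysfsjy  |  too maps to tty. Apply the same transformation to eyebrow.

Read the word backwards and shift each letter +5.
Applying it to eyebrow: reverse → worbeye; then shift: w+5=b, o+5=t, r+5=w, b+5=g, e+5=j, y+5=d, e+5=j.

btwgjdj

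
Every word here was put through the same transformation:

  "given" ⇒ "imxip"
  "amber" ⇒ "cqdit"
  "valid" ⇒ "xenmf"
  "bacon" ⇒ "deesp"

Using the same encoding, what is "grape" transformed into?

It's a Vigenère-style cipher with numeric key [2,4]: position i shifts by key[i mod 2].
On grape: g+2=i, r+4=v, a+2=c, p+4=t, e+2=g.

ivctg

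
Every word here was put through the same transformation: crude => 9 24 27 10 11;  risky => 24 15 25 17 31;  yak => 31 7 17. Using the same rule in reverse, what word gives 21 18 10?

old

c is letter #3 and maps to 9: an offset of 6. The number is (letter's place in the alphabet, a=1) + 6.
Undoing it on 21 18 10: 21→(21−6)÷1=15=o, 18→(18−6)÷1=12=l, 10→(10−6)÷1=4=d.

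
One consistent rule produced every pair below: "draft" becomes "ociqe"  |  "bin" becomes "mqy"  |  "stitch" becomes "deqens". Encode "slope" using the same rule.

The shift depends on letter class: consonant d→o is +11, but vowel a→i is +8. The rule splits by letter class: vowels +8, consonants +11.
For slope: s(cons)+11=d, l(cons)+11=w, o(vowel)+8=w, p(cons)+11=a, e(vowel)+8=m.

dwwam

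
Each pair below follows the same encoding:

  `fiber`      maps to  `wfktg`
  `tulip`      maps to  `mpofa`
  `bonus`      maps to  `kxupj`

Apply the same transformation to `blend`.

Each letter's alphabet position (a=0..z=25) is mapped through 3·x+7 mod 26 — an affine cipher.
On blend: b(1)→3·1+7≡10=k; l(11)→3·11+7≡14=o; e(4)→3·4+7≡19=t; n(13)→3·13+7≡20=u; d(3)→3·3+7≡16=q (all mod 26).

kotuq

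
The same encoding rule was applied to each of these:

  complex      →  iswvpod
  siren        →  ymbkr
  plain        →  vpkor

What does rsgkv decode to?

Shifts by position in complex: pos 0: c→i (+6), pos 1: o→s (+4), pos 2: m→w (+10), pos 3: p→v (+6), pos 4: l→p (+4), pos 5: e→o (+10) — repeating every 3. It's a Vigenère-style cipher with numeric key [6,4,10]: position i shifts by key[i mod 3].
Decoding rsgkv: r−6=l, s−4=o, g−10=w, k−6=e, v−4=r.

lower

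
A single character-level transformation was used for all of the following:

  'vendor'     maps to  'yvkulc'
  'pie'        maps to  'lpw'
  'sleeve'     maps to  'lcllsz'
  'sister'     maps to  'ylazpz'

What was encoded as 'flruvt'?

monkey

The output letters match the input read backwards, each shifted +7: vendor reversed is rodnev. The word is reversed, then every letter is shifted forward by 7.
Decoding flruvt: shift back: f−7=y, l−7=e, r−7=k, u−7=n, v−7=o, t−7=m → yeknom; then reverse → monkey.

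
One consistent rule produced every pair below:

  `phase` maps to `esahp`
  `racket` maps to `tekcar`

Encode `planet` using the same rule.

It's just the letters in reverse order.
On planet: reverse → tenalp.

tenalp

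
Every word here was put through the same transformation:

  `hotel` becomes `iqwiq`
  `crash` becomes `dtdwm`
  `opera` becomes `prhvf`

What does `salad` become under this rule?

tcoei

The shift increases by 1 at each position, starting from +1: 1, 2, 3, ….
On salad: s+1=t, a+2=c, l+3=o, a+4=e, d+5=i.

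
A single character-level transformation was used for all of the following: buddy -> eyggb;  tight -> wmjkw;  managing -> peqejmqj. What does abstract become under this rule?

eevwuefw

The shift depends on letter class: consonant b→e is +3, but vowel u→y is +4. Vowels shift forward by 4 and consonants shift forward by 3.
For abstract: a(vowel)+4=e, b(cons)+3=e, s(cons)+3=v, t(cons)+3=w, r(cons)+3=u, a(vowel)+4=e, c(cons)+3=f, t(cons)+3=w.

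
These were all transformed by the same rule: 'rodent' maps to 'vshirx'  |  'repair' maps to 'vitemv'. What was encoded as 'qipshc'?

melody

Compare letters: r→v is +4, o→s is +4, d→h is +4 — a constant shift. Each letter is shifted forward by 4 in the alphabet (a Caesar shift of +4).
Decoding qipshc: q−4=m, i−4=e, p−4=l, s−4=o, h−4=d, c−4=y.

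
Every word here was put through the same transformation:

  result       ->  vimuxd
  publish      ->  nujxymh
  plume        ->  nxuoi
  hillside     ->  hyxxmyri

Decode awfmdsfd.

constant

Treating letters as 0–25, the rule is x ↦ 17x + 18 (mod 26).
Reversing it on awfmdsfd: a(0)→23·(0−18)≡2=c; w(22)→23·(22−18)≡14=o; f(5)→23·(5−18)≡13=n; m(12)→23·(12−18)≡18=s; d(3)→23·(3−18)≡19=t; s(18)→23·(18−18)≡0=a; f(5)→23·(5−18)≡13=n; d(3)→23·(3−18)≡19=t (all mod 26).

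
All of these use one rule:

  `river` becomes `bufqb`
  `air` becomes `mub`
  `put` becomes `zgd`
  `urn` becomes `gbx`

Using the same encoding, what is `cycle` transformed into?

The shift depends on letter class: consonant r→b is +10, but vowel i→u is +12. Vowels shift forward by 12 and consonants shift forward by 10.
Applying it to cycle: c(cons)+10=m, y(cons)+10=i, c(cons)+10=m, l(cons)+10=v, e(vowel)+12=q.

mimvq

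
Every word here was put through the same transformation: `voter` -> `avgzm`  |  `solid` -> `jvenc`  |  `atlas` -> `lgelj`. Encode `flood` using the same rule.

This is an affine cipher: with a=0,…,z=25, each position x becomes (23x+11) mod 26.
Applying it to flood: f(5)→23·5+11≡22=w; l(11)→23·11+11≡4=e; o(14)→23·14+11≡21=v; o(14)→23·14+11≡21=v; d(3)→23·3+11≡2=c (all mod 26).

wevvc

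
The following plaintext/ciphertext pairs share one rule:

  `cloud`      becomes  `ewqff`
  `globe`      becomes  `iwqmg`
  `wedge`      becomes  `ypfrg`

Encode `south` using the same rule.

It's a Vigenère-style cipher with numeric key [2,11]: position i shifts by key[i mod 2].
For south: s+2=u, o+11=z, u+2=w, t+11=e, h+2=j.

uzwej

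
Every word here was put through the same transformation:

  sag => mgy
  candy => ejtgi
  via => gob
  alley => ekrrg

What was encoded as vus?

The output letters match the input read backwards, each shifted +6: sag reversed is gas. Read the word backwards and shift each letter +6.
Decoding vus: shift back: v−6=p, u−6=o, s−6=m → pom; then reverse → mop.

mop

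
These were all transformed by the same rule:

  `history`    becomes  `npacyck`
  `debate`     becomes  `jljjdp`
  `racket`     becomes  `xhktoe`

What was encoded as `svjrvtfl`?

In history: h→n is +6, i→p is +7, s→a is +8, t→c is +9 — the shift increases by 1 each position. Each letter shifts forward by (position + 6), i.e. 6, 7, 8, … — the shift grows by one for each successive letter.
Decoding svjrvtfl: s−6=m, v−7=o, j−8=b, r−9=i, v−10=l, t−11=i, f−12=t, l−13=y.

mobility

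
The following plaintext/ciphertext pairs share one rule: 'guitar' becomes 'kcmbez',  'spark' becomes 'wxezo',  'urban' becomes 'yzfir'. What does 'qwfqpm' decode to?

Shifts by position in guitar: pos 0: g→k (+4), pos 1: u→c (+8), pos 2: i→m (+4), pos 3: t→b (+8) — repeating every 2. It's a Vigenère-style cipher with numeric key [4,8]: position i shifts by key[i mod 2].
Reversing it on qwfqpm: q−4=m, w−8=o, f−4=b, q−8=i, p−4=l, m−8=e.

mobile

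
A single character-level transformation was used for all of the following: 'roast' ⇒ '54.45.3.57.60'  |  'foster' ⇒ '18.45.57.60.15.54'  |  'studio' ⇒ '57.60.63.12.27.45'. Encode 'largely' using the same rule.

36.3.54.21.15.36.75

r(#18)→54 and o(#15)→45: differences scale by 3, so n = 3·pos + 0. Each letter becomes 3×(its alphabet position, a=1..z=26).
For largely: l=12→36, a=1→3, r=18→54, g=7→21, e=5→15, l=12→36, y=25→75.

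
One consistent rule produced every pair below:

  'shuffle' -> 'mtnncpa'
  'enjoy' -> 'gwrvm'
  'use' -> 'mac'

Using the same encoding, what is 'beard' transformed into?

lzimj

The output letters match the input read backwards, each shifted +8: shuffle reversed is elffuhs. Read the word backwards and shift each letter +8.
For beard: reverse → draeb; then shift: d+8=l, r+8=z, a+8=i, e+8=m, b+8=j.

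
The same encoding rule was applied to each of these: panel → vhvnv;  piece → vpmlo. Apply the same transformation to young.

evcwq

Each letter shifts forward by (position + 6), i.e. 6, 7, 8, … — the shift grows by one for each successive letter.
Applying it to young: y+6=e, o+7=v, u+8=c, n+9=w, g+10=q.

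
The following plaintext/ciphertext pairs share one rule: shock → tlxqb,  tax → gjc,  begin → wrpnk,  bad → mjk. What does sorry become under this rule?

haaxb

The word is reversed, then every letter is shifted forward by 9.
For sorry: reverse → yrros; then shift: y+9=h, r+9=a, r+9=a, o+9=x, s+9=b.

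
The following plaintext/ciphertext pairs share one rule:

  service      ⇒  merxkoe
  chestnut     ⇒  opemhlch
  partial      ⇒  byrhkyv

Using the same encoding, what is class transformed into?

ovymm

s(18)→m(12) and e(4)→e(4) fit y≡21x+24 (mod 26); the inverse of 21 mod 26 is 5. Treating letters as 0–25, the rule is x ↦ 21x + 24 (mod 26).
For class: c(2)→21·2+24≡14=o; l(11)→21·11+24≡21=v; a(0)→21·0+24≡24=y; s(18)→21·18+24≡12=m; s(18)→21·18+24≡12=m (all mod 26).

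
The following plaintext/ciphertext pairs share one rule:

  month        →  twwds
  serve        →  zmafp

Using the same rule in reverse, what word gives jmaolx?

The shift increases by 1 at each position, starting from +7: 7, 8, 9, ….
Reversing it on jmaolx: j−7=c, m−8=e, a−9=r, o−10=e, l−11=a, x−12=l.

cereal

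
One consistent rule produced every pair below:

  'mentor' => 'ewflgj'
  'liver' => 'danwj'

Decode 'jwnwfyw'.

This is a Caesar cipher with shift 18.
Undoing it on jwnwfyw: j−18=r, w−18=e, n−18=v, w−18=e, f−18=n, y−18=g, w−18=e.

revenge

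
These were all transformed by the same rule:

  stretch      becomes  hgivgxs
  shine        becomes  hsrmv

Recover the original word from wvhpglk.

desktop

Letters are reflected about the middle of the alphabet (position → 25−position): Atbash.
Undoing it on wvhpglk: w↔d, v↔e, h↔s, p↔k, g↔t, l↔o, k↔p.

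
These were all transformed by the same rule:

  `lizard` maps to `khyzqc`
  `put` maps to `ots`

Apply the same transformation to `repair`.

qdozhq

Compare letters: l→k is +25, i→h is +25, z→y is +25 — a constant shift. Each letter is shifted forward by 25 in the alphabet (a Caesar shift of +25).
Applying it to repair: r+25=q, e+25=d, p+25=o, a+25=z, i+25=h, r+25=q.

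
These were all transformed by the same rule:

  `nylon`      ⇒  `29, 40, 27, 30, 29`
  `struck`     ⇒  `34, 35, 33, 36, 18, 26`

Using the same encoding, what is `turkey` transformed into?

Letters become their 1-based position plus 15 (so a→16, b→17, …).
For turkey: t=20→35, u=21→36, r=18→33, k=11→26, e=5→20, y=25→40.

35, 36, 33, 26, 20, 40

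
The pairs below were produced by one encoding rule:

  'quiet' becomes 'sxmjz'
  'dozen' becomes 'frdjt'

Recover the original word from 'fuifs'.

dream

In quiet: q→s is +2, u→x is +3, i→m is +4, e→j is +5 — the shift increases by 1 each position. The shift increases by 1 at each position, starting from +2: 2, 3, 4, ….
Reversing it on fuifs: f−2=d, u−3=r, i−4=e, f−5=a, s−6=m.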